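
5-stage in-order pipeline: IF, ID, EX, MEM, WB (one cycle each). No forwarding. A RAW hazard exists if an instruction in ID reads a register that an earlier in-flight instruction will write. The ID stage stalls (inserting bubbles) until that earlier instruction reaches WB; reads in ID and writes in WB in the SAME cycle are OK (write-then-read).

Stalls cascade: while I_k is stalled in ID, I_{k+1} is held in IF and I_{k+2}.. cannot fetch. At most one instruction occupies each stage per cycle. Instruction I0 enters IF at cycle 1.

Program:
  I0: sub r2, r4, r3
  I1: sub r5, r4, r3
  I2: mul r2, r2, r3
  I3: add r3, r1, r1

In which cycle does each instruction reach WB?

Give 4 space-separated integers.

I0 sub r2 <- r4,r3: IF@1 ID@2 stall=0 (-) EX@3 MEM@4 WB@5
I1 sub r5 <- r4,r3: IF@2 ID@3 stall=0 (-) EX@4 MEM@5 WB@6
I2 mul r2 <- r2,r3: IF@3 ID@4 stall=1 (RAW on I0.r2 (WB@5)) EX@6 MEM@7 WB@8
I3 add r3 <- r1,r1: IF@4 ID@6 stall=0 (-) EX@7 MEM@8 WB@9

Answer: 5 6 8 9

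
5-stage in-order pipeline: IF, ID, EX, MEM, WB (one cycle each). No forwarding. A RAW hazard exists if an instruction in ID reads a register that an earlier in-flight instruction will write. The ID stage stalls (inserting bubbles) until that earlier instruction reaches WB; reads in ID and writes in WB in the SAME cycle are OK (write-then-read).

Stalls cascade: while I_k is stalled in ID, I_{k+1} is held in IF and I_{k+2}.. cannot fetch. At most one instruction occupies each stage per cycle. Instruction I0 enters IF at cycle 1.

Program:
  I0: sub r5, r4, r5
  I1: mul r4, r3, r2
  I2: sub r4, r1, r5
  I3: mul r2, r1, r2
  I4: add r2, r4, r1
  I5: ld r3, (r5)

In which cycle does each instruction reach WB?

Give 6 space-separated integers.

I0 sub r5 <- r4,r5: IF@1 ID@2 stall=0 (-) EX@3 MEM@4 WB@5
I1 mul r4 <- r3,r2: IF@2 ID@3 stall=0 (-) EX@4 MEM@5 WB@6
I2 sub r4 <- r1,r5: IF@3 ID@4 stall=1 (RAW on I0.r5 (WB@5)) EX@6 MEM@7 WB@8
I3 mul r2 <- r1,r2: IF@4 ID@6 stall=0 (-) EX@7 MEM@8 WB@9
I4 add r2 <- r4,r1: IF@6 ID@7 stall=1 (RAW on I2.r4 (WB@8)) EX@9 MEM@10 WB@11
I5 ld r3 <- r5: IF@7 ID@9 stall=0 (-) EX@10 MEM@11 WB@12

Answer: 5 6 8 9 11 12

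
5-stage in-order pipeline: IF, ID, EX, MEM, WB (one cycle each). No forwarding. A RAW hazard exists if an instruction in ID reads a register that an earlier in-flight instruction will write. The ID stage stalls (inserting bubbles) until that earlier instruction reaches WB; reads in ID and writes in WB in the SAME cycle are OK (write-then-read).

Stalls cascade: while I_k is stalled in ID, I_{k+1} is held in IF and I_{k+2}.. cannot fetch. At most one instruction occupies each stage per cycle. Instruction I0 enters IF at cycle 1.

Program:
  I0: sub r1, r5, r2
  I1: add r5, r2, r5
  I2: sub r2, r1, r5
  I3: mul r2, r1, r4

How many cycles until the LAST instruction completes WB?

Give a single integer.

I0 sub r1 <- r5,r2: IF@1 ID@2 stall=0 (-) EX@3 MEM@4 WB@5
I1 add r5 <- r2,r5: IF@2 ID@3 stall=0 (-) EX@4 MEM@5 WB@6
I2 sub r2 <- r1,r5: IF@3 ID@4 stall=2 (RAW on I1.r5 (WB@6)) EX@7 MEM@8 WB@9
I3 mul r2 <- r1,r4: IF@4 ID@7 stall=0 (-) EX@8 MEM@9 WB@10

Answer: 10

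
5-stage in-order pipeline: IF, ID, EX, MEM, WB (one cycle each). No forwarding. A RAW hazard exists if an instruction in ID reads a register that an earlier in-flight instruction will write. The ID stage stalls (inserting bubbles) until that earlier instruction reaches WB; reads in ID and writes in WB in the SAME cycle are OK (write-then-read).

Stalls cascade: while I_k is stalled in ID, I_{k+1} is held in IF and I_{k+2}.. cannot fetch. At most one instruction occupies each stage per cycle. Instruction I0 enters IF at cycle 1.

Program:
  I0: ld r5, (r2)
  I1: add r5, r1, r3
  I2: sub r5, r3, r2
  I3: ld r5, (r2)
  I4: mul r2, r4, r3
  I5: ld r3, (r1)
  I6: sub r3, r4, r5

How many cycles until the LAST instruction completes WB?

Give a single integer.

I0 ld r5 <- r2: IF@1 ID@2 stall=0 (-) EX@3 MEM@4 WB@5
I1 add r5 <- r1,r3: IF@2 ID@3 stall=0 (-) EX@4 MEM@5 WB@6
I2 sub r5 <- r3,r2: IF@3 ID@4 stall=0 (-) EX@5 MEM@6 WB@7
I3 ld r5 <- r2: IF@4 ID@5 stall=0 (-) EX@6 MEM@7 WB@8
I4 mul r2 <- r4,r3: IF@5 ID@6 stall=0 (-) EX@7 MEM@8 WB@9
I5 ld r3 <- r1: IF@6 ID@7 stall=0 (-) EX@8 MEM@9 WB@10
I6 sub r3 <- r4,r5: IF@7 ID@8 stall=0 (-) EX@9 MEM@10 WB@11

Answer: 11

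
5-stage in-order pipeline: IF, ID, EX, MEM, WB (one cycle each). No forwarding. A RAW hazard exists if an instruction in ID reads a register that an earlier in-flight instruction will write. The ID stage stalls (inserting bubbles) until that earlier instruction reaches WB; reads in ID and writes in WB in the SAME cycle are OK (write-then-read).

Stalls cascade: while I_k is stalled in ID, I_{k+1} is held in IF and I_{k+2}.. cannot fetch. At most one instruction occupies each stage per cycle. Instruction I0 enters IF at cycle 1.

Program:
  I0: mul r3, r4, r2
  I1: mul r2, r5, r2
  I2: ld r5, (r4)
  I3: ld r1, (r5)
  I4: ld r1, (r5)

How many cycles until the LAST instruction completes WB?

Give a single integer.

I0 mul r3 <- r4,r2: IF@1 ID@2 stall=0 (-) EX@3 MEM@4 WB@5
I1 mul r2 <- r5,r2: IF@2 ID@3 stall=0 (-) EX@4 MEM@5 WB@6
I2 ld r5 <- r4: IF@3 ID@4 stall=0 (-) EX@5 MEM@6 WB@7
I3 ld r1 <- r5: IF@4 ID@5 stall=2 (RAW on I2.r5 (WB@7)) EX@8 MEM@9 WB@10
I4 ld r1 <- r5: IF@5 ID@8 stall=0 (-) EX@9 MEM@10 WB@11

Answer: 11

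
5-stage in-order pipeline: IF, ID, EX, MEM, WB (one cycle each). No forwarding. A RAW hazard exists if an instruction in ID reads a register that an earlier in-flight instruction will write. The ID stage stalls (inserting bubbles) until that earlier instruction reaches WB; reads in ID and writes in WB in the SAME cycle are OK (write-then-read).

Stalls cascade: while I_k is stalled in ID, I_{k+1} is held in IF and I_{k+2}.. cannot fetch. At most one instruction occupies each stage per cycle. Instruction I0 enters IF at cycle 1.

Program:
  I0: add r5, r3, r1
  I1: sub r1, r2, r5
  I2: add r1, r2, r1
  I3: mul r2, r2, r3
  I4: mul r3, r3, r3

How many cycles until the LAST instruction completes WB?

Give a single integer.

Answer: 13

Derivation:
I0 add r5 <- r3,r1: IF@1 ID@2 stall=0 (-) EX@3 MEM@4 WB@5
I1 sub r1 <- r2,r5: IF@2 ID@3 stall=2 (RAW on I0.r5 (WB@5)) EX@6 MEM@7 WB@8
I2 add r1 <- r2,r1: IF@3 ID@6 stall=2 (RAW on I1.r1 (WB@8)) EX@9 MEM@10 WB@11
I3 mul r2 <- r2,r3: IF@6 ID@9 stall=0 (-) EX@10 MEM@11 WB@12
I4 mul r3 <- r3,r3: IF@9 ID@10 stall=0 (-) EX@11 MEM@12 WB@13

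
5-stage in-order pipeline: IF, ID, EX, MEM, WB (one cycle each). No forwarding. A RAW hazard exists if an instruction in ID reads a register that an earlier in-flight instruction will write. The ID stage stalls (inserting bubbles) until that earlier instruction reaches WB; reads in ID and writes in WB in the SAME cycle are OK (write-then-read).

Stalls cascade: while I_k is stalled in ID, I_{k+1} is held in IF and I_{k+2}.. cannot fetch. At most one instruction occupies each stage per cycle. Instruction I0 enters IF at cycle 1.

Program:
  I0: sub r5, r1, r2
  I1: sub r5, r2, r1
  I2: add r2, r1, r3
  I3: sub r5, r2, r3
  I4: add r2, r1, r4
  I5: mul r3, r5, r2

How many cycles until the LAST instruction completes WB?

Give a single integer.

I0 sub r5 <- r1,r2: IF@1 ID@2 stall=0 (-) EX@3 MEM@4 WB@5
I1 sub r5 <- r2,r1: IF@2 ID@3 stall=0 (-) EX@4 MEM@5 WB@6
I2 add r2 <- r1,r3: IF@3 ID@4 stall=0 (-) EX@5 MEM@6 WB@7
I3 sub r5 <- r2,r3: IF@4 ID@5 stall=2 (RAW on I2.r2 (WB@7)) EX@8 MEM@9 WB@10
I4 add r2 <- r1,r4: IF@5 ID@8 stall=0 (-) EX@9 MEM@10 WB@11
I5 mul r3 <- r5,r2: IF@8 ID@9 stall=2 (RAW on I4.r2 (WB@11)) EX@12 MEM@13 WB@14

Answer: 14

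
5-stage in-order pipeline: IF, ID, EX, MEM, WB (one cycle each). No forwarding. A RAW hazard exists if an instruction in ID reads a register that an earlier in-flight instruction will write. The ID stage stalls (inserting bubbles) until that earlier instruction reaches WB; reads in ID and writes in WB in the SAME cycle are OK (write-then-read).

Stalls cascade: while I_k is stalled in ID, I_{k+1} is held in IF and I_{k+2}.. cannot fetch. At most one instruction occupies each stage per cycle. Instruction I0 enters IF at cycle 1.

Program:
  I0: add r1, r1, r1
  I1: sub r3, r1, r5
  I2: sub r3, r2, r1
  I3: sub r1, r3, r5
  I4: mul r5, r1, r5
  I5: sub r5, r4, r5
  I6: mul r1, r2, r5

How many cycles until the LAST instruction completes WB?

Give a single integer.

Answer: 21

Derivation:
I0 add r1 <- r1,r1: IF@1 ID@2 stall=0 (-) EX@3 MEM@4 WB@5
I1 sub r3 <- r1,r5: IF@2 ID@3 stall=2 (RAW on I0.r1 (WB@5)) EX@6 MEM@7 WB@8
I2 sub r3 <- r2,r1: IF@3 ID@6 stall=0 (-) EX@7 MEM@8 WB@9
I3 sub r1 <- r3,r5: IF@6 ID@7 stall=2 (RAW on I2.r3 (WB@9)) EX@10 MEM@11 WB@12
I4 mul r5 <- r1,r5: IF@7 ID@10 stall=2 (RAW on I3.r1 (WB@12)) EX@13 MEM@14 WB@15
I5 sub r5 <- r4,r5: IF@10 ID@13 stall=2 (RAW on I4.r5 (WB@15)) EX@16 MEM@17 WB@18
I6 mul r1 <- r2,r5: IF@13 ID@16 stall=2 (RAW on I5.r5 (WB@18)) EX@19 MEM@20 WB@21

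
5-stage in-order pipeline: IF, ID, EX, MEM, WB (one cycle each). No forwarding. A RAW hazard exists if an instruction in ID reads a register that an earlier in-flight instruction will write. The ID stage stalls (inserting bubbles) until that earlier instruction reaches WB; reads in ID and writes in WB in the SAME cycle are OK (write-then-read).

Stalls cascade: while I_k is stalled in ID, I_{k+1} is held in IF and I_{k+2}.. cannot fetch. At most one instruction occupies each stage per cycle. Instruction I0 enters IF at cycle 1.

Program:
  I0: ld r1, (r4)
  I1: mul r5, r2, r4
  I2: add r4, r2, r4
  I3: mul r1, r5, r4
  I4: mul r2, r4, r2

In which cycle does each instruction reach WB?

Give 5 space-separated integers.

Answer: 5 6 7 10 11

Derivation:
I0 ld r1 <- r4: IF@1 ID@2 stall=0 (-) EX@3 MEM@4 WB@5
I1 mul r5 <- r2,r4: IF@2 ID@3 stall=0 (-) EX@4 MEM@5 WB@6
I2 add r4 <- r2,r4: IF@3 ID@4 stall=0 (-) EX@5 MEM@6 WB@7
I3 mul r1 <- r5,r4: IF@4 ID@5 stall=2 (RAW on I2.r4 (WB@7)) EX@8 MEM@9 WB@10
I4 mul r2 <- r4,r2: IF@5 ID@8 stall=0 (-) EX@9 MEM@10 WB@11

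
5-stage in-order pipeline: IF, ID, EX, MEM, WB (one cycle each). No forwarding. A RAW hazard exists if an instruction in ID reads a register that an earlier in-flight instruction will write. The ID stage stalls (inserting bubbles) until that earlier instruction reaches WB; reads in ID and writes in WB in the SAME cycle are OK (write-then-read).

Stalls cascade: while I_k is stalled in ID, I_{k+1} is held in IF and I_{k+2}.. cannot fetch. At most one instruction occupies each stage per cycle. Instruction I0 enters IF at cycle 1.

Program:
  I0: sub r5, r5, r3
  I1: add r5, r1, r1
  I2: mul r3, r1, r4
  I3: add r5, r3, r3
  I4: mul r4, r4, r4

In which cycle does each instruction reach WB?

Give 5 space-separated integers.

Answer: 5 6 7 10 11

Derivation:
I0 sub r5 <- r5,r3: IF@1 ID@2 stall=0 (-) EX@3 MEM@4 WB@5
I1 add r5 <- r1,r1: IF@2 ID@3 stall=0 (-) EX@4 MEM@5 WB@6
I2 mul r3 <- r1,r4: IF@3 ID@4 stall=0 (-) EX@5 MEM@6 WB@7
I3 add r5 <- r3,r3: IF@4 ID@5 stall=2 (RAW on I2.r3 (WB@7)) EX@8 MEM@9 WB@10
I4 mul r4 <- r4,r4: IF@5 ID@8 stall=0 (-) EX@9 MEM@10 WB@11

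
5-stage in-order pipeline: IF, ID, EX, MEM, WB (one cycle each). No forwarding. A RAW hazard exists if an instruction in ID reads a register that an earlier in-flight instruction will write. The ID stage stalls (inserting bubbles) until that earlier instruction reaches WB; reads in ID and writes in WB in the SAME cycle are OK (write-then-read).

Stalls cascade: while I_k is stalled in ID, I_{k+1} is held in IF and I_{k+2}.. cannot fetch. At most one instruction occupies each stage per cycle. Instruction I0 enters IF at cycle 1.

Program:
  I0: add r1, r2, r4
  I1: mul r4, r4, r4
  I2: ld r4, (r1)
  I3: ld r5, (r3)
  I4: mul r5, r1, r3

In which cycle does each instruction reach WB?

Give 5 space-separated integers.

I0 add r1 <- r2,r4: IF@1 ID@2 stall=0 (-) EX@3 MEM@4 WB@5
I1 mul r4 <- r4,r4: IF@2 ID@3 stall=0 (-) EX@4 MEM@5 WB@6
I2 ld r4 <- r1: IF@3 ID@4 stall=1 (RAW on I0.r1 (WB@5)) EX@6 MEM@7 WB@8
I3 ld r5 <- r3: IF@4 ID@6 stall=0 (-) EX@7 MEM@8 WB@9
I4 mul r5 <- r1,r3: IF@6 ID@7 stall=0 (-) EX@8 MEM@9 WB@10

Answer: 5 6 8 9 10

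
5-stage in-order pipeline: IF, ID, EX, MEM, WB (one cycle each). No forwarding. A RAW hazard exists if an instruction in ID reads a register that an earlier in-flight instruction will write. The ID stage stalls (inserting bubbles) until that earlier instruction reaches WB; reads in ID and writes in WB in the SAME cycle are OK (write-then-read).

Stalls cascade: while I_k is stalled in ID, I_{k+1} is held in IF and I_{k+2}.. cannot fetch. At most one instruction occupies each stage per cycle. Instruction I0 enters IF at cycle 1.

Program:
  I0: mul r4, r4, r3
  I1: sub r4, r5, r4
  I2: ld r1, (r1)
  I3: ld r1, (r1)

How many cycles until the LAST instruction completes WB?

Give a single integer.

Answer: 12

Derivation:
I0 mul r4 <- r4,r3: IF@1 ID@2 stall=0 (-) EX@3 MEM@4 WB@5
I1 sub r4 <- r5,r4: IF@2 ID@3 stall=2 (RAW on I0.r4 (WB@5)) EX@6 MEM@7 WB@8
I2 ld r1 <- r1: IF@3 ID@6 stall=0 (-) EX@7 MEM@8 WB@9
I3 ld r1 <- r1: IF@6 ID@7 stall=2 (RAW on I2.r1 (WB@9)) EX@10 MEM@11 WB@12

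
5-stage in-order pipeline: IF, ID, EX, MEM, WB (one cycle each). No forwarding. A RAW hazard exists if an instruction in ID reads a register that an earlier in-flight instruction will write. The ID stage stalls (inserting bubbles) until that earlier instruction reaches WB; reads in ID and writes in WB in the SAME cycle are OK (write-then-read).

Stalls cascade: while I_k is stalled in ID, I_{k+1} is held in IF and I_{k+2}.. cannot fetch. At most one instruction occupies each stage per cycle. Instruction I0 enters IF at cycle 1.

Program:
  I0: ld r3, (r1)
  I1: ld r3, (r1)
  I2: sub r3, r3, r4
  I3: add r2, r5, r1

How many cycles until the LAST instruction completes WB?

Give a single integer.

I0 ld r3 <- r1: IF@1 ID@2 stall=0 (-) EX@3 MEM@4 WB@5
I1 ld r3 <- r1: IF@2 ID@3 stall=0 (-) EX@4 MEM@5 WB@6
I2 sub r3 <- r3,r4: IF@3 ID@4 stall=2 (RAW on I1.r3 (WB@6)) EX@7 MEM@8 WB@9
I3 add r2 <- r5,r1: IF@4 ID@7 stall=0 (-) EX@8 MEM@9 WB@10

Answer: 10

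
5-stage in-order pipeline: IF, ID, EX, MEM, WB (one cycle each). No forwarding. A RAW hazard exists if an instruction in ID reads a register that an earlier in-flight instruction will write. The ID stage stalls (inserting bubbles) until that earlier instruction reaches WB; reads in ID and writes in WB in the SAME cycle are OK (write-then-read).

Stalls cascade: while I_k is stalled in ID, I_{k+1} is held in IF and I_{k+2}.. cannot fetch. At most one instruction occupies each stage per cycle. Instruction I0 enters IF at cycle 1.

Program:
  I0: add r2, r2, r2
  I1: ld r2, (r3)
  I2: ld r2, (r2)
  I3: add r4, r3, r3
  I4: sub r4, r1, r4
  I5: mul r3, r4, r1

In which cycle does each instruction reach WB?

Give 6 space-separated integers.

I0 add r2 <- r2,r2: IF@1 ID@2 stall=0 (-) EX@3 MEM@4 WB@5
I1 ld r2 <- r3: IF@2 ID@3 stall=0 (-) EX@4 MEM@5 WB@6
I2 ld r2 <- r2: IF@3 ID@4 stall=2 (RAW on I1.r2 (WB@6)) EX@7 MEM@8 WB@9
I3 add r4 <- r3,r3: IF@4 ID@7 stall=0 (-) EX@8 MEM@9 WB@10
I4 sub r4 <- r1,r4: IF@7 ID@8 stall=2 (RAW on I3.r4 (WB@10)) EX@11 MEM@12 WB@13
I5 mul r3 <- r4,r1: IF@8 ID@11 stall=2 (RAW on I4.r4 (WB@13)) EX@14 MEM@15 WB@16

Answer: 5 6 9 10 13 16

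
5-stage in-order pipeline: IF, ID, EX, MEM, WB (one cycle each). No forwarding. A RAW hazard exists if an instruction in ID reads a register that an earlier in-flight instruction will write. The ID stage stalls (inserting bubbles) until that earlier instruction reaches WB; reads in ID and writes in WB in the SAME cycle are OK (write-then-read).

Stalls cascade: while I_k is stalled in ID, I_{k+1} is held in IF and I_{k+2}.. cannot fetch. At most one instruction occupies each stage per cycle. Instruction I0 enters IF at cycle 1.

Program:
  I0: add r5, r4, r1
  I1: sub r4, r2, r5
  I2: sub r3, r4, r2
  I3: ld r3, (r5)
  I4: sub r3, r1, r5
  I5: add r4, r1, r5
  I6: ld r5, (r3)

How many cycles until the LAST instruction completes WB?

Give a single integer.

Answer: 16

Derivation:
I0 add r5 <- r4,r1: IF@1 ID@2 stall=0 (-) EX@3 MEM@4 WB@5
I1 sub r4 <- r2,r5: IF@2 ID@3 stall=2 (RAW on I0.r5 (WB@5)) EX@6 MEM@7 WB@8
I2 sub r3 <- r4,r2: IF@3 ID@6 stall=2 (RAW on I1.r4 (WB@8)) EX@9 MEM@10 WB@11
I3 ld r3 <- r5: IF@6 ID@9 stall=0 (-) EX@10 MEM@11 WB@12
I4 sub r3 <- r1,r5: IF@9 ID@10 stall=0 (-) EX@11 MEM@12 WB@13
I5 add r4 <- r1,r5: IF@10 ID@11 stall=0 (-) EX@12 MEM@13 WB@14
I6 ld r5 <- r3: IF@11 ID@12 stall=1 (RAW on I4.r3 (WB@13)) EX@14 MEM@15 WB@16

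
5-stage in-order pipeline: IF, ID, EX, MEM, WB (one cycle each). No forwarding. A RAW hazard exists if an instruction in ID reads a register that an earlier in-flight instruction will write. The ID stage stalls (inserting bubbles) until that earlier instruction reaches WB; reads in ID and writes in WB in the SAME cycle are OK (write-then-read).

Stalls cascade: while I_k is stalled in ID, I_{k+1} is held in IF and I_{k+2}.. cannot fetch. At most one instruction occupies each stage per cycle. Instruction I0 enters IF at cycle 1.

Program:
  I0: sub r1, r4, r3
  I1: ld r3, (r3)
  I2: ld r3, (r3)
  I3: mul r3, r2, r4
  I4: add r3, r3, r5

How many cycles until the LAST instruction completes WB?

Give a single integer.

I0 sub r1 <- r4,r3: IF@1 ID@2 stall=0 (-) EX@3 MEM@4 WB@5
I1 ld r3 <- r3: IF@2 ID@3 stall=0 (-) EX@4 MEM@5 WB@6
I2 ld r3 <- r3: IF@3 ID@4 stall=2 (RAW on I1.r3 (WB@6)) EX@7 MEM@8 WB@9
I3 mul r3 <- r2,r4: IF@4 ID@7 stall=0 (-) EX@8 MEM@9 WB@10
I4 add r3 <- r3,r5: IF@7 ID@8 stall=2 (RAW on I3.r3 (WB@10)) EX@11 MEM@12 WB@13

Answer: 13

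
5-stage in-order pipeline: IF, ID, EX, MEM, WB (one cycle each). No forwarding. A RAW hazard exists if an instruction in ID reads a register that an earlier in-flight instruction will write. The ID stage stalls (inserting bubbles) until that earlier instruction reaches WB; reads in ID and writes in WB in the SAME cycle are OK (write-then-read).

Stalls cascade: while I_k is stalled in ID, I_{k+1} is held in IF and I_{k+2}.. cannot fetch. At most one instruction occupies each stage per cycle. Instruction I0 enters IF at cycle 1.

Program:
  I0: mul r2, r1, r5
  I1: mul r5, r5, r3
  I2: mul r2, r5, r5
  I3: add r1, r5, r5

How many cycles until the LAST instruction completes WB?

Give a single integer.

Answer: 10

Derivation:
I0 mul r2 <- r1,r5: IF@1 ID@2 stall=0 (-) EX@3 MEM@4 WB@5
I1 mul r5 <- r5,r3: IF@2 ID@3 stall=0 (-) EX@4 MEM@5 WB@6
I2 mul r2 <- r5,r5: IF@3 ID@4 stall=2 (RAW on I1.r5 (WB@6)) EX@7 MEM@8 WB@9
I3 add r1 <- r5,r5: IF@4 ID@7 stall=0 (-) EX@8 MEM@9 WB@10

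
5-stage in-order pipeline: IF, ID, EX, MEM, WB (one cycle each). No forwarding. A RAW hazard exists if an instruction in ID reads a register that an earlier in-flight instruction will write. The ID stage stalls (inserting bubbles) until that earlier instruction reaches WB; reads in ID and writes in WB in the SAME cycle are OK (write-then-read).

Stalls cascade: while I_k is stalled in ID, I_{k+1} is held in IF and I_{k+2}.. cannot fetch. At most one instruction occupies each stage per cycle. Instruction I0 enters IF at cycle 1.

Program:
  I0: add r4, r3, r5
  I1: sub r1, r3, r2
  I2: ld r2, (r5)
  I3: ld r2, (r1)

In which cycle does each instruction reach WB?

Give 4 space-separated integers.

Answer: 5 6 7 9

Derivation:
I0 add r4 <- r3,r5: IF@1 ID@2 stall=0 (-) EX@3 MEM@4 WB@5
I1 sub r1 <- r3,r2: IF@2 ID@3 stall=0 (-) EX@4 MEM@5 WB@6
I2 ld r2 <- r5: IF@3 ID@4 stall=0 (-) EX@5 MEM@6 WB@7
I3 ld r2 <- r1: IF@4 ID@5 stall=1 (RAW on I1.r1 (WB@6)) EX@7 MEM@8 WB@9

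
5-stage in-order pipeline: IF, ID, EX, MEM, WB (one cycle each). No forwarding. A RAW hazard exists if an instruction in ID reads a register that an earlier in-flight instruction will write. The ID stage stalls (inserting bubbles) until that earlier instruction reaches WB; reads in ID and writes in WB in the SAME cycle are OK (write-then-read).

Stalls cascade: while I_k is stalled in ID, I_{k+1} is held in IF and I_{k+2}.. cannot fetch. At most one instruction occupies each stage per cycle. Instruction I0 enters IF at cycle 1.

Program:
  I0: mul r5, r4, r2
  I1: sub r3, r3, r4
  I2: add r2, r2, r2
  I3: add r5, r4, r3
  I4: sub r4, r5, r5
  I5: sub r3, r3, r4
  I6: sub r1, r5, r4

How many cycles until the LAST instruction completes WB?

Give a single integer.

I0 mul r5 <- r4,r2: IF@1 ID@2 stall=0 (-) EX@3 MEM@4 WB@5
I1 sub r3 <- r3,r4: IF@2 ID@3 stall=0 (-) EX@4 MEM@5 WB@6
I2 add r2 <- r2,r2: IF@3 ID@4 stall=0 (-) EX@5 MEM@6 WB@7
I3 add r5 <- r4,r3: IF@4 ID@5 stall=1 (RAW on I1.r3 (WB@6)) EX@7 MEM@8 WB@9
I4 sub r4 <- r5,r5: IF@5 ID@7 stall=2 (RAW on I3.r5 (WB@9)) EX@10 MEM@11 WB@12
I5 sub r3 <- r3,r4: IF@7 ID@10 stall=2 (RAW on I4.r4 (WB@12)) EX@13 MEM@14 WB@15
I6 sub r1 <- r5,r4: IF@10 ID@13 stall=0 (-) EX@14 MEM@15 WB@16

Answer: 16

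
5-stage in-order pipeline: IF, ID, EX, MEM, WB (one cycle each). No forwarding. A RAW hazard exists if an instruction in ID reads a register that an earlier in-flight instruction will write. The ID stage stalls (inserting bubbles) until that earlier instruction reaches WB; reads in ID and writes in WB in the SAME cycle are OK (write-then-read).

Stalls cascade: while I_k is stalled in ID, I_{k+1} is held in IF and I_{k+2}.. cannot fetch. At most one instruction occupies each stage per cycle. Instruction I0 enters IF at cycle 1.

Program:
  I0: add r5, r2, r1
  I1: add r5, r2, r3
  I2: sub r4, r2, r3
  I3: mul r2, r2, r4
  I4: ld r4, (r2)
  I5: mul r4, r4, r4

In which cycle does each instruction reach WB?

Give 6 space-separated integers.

Answer: 5 6 7 10 13 16

Derivation:
I0 add r5 <- r2,r1: IF@1 ID@2 stall=0 (-) EX@3 MEM@4 WB@5
I1 add r5 <- r2,r3: IF@2 ID@3 stall=0 (-) EX@4 MEM@5 WB@6
I2 sub r4 <- r2,r3: IF@3 ID@4 stall=0 (-) EX@5 MEM@6 WB@7
I3 mul r2 <- r2,r4: IF@4 ID@5 stall=2 (RAW on I2.r4 (WB@7)) EX@8 MEM@9 WB@10
I4 ld r4 <- r2: IF@5 ID@8 stall=2 (RAW on I3.r2 (WB@10)) EX@11 MEM@12 WB@13
I5 mul r4 <- r4,r4: IF@8 ID@11 stall=2 (RAW on I4.r4 (WB@13)) EX@14 MEM@15 WB@16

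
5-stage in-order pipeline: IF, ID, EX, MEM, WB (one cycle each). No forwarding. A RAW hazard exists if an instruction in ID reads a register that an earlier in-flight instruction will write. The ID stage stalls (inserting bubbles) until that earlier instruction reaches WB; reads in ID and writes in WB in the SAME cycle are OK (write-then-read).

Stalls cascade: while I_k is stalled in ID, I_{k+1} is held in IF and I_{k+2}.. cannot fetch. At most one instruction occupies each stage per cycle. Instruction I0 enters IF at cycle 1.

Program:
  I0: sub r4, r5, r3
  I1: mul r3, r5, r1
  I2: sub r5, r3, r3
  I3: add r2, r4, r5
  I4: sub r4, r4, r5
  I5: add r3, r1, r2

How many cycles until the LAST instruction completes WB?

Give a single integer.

I0 sub r4 <- r5,r3: IF@1 ID@2 stall=0 (-) EX@3 MEM@4 WB@5
I1 mul r3 <- r5,r1: IF@2 ID@3 stall=0 (-) EX@4 MEM@5 WB@6
I2 sub r5 <- r3,r3: IF@3 ID@4 stall=2 (RAW on I1.r3 (WB@6)) EX@7 MEM@8 WB@9
I3 add r2 <- r4,r5: IF@4 ID@7 stall=2 (RAW on I2.r5 (WB@9)) EX@10 MEM@11 WB@12
I4 sub r4 <- r4,r5: IF@7 ID@10 stall=0 (-) EX@11 MEM@12 WB@13
I5 add r3 <- r1,r2: IF@10 ID@11 stall=1 (RAW on I3.r2 (WB@12)) EX@13 MEM@14 WB@15

Answer: 15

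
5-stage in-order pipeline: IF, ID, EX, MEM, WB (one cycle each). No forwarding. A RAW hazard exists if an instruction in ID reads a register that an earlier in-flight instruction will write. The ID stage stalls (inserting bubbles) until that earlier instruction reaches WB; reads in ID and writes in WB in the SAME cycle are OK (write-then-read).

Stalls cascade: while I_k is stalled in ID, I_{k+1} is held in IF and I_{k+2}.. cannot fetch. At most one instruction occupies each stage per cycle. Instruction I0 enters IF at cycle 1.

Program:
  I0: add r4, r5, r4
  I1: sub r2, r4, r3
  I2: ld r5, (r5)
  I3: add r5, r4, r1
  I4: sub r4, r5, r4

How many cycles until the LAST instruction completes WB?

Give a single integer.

Answer: 13

Derivation:
I0 add r4 <- r5,r4: IF@1 ID@2 stall=0 (-) EX@3 MEM@4 WB@5
I1 sub r2 <- r4,r3: IF@2 ID@3 stall=2 (RAW on I0.r4 (WB@5)) EX@6 MEM@7 WB@8
I2 ld r5 <- r5: IF@3 ID@6 stall=0 (-) EX@7 MEM@8 WB@9
I3 add r5 <- r4,r1: IF@6 ID@7 stall=0 (-) EX@8 MEM@9 WB@10
I4 sub r4 <- r5,r4: IF@7 ID@8 stall=2 (RAW on I3.r5 (WB@10)) EX@11 MEM@12 WB@13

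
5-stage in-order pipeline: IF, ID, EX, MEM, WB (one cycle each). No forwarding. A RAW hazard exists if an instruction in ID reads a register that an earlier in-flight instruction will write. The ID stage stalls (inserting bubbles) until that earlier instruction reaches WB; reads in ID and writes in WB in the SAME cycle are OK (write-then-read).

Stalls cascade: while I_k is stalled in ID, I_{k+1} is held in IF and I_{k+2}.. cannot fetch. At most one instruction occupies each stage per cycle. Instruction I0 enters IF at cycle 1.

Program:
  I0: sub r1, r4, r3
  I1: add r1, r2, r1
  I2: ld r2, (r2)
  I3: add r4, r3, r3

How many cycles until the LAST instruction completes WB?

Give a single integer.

I0 sub r1 <- r4,r3: IF@1 ID@2 stall=0 (-) EX@3 MEM@4 WB@5
I1 add r1 <- r2,r1: IF@2 ID@3 stall=2 (RAW on I0.r1 (WB@5)) EX@6 MEM@7 WB@8
I2 ld r2 <- r2: IF@3 ID@6 stall=0 (-) EX@7 MEM@8 WB@9
I3 add r4 <- r3,r3: IF@6 ID@7 stall=0 (-) EX@8 MEM@9 WB@10

Answer: 10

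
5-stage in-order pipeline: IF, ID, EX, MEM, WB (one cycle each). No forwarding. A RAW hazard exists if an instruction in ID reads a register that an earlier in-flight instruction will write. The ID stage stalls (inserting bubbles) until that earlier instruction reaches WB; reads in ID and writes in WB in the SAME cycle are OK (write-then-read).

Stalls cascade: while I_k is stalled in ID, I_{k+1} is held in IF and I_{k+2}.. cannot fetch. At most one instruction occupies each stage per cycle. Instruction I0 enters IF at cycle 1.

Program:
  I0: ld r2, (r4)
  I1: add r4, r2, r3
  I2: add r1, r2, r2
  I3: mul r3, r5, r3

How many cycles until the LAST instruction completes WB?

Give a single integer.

I0 ld r2 <- r4: IF@1 ID@2 stall=0 (-) EX@3 MEM@4 WB@5
I1 add r4 <- r2,r3: IF@2 ID@3 stall=2 (RAW on I0.r2 (WB@5)) EX@6 MEM@7 WB@8
I2 add r1 <- r2,r2: IF@3 ID@6 stall=0 (-) EX@7 MEM@8 WB@9
I3 mul r3 <- r5,r3: IF@6 ID@7 stall=0 (-) EX@8 MEM@9 WB@10

Answer: 10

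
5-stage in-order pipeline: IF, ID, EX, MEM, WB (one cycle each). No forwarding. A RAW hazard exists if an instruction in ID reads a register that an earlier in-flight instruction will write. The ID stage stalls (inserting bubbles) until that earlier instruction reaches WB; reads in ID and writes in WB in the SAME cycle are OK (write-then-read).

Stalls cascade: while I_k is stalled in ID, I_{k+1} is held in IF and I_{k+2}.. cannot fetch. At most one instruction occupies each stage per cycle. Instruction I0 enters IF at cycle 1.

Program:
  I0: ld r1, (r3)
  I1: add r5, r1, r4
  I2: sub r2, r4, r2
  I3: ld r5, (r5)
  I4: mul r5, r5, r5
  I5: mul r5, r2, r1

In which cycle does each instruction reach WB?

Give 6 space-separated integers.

Answer: 5 8 9 11 14 15

Derivation:
I0 ld r1 <- r3: IF@1 ID@2 stall=0 (-) EX@3 MEM@4 WB@5
I1 add r5 <- r1,r4: IF@2 ID@3 stall=2 (RAW on I0.r1 (WB@5)) EX@6 MEM@7 WB@8
I2 sub r2 <- r4,r2: IF@3 ID@6 stall=0 (-) EX@7 MEM@8 WB@9
I3 ld r5 <- r5: IF@6 ID@7 stall=1 (RAW on I1.r5 (WB@8)) EX@9 MEM@10 WB@11
I4 mul r5 <- r5,r5: IF@7 ID@9 stall=2 (RAW on I3.r5 (WB@11)) EX@12 MEM@13 WB@14
I5 mul r5 <- r2,r1: IF@9 ID@12 stall=0 (-) EX@13 MEM@14 WB@15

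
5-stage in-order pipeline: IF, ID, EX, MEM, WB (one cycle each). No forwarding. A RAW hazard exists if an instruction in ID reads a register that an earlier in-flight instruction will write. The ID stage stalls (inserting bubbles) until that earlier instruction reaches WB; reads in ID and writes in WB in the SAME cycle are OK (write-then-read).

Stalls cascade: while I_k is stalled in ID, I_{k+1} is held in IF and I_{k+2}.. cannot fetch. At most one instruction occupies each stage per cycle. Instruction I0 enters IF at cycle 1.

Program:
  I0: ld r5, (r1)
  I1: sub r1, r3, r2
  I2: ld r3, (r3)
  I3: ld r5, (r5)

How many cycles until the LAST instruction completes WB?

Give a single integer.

I0 ld r5 <- r1: IF@1 ID@2 stall=0 (-) EX@3 MEM@4 WB@5
I1 sub r1 <- r3,r2: IF@2 ID@3 stall=0 (-) EX@4 MEM@5 WB@6
I2 ld r3 <- r3: IF@3 ID@4 stall=0 (-) EX@5 MEM@6 WB@7
I3 ld r5 <- r5: IF@4 ID@5 stall=0 (-) EX@6 MEM@7 WB@8

Answer: 8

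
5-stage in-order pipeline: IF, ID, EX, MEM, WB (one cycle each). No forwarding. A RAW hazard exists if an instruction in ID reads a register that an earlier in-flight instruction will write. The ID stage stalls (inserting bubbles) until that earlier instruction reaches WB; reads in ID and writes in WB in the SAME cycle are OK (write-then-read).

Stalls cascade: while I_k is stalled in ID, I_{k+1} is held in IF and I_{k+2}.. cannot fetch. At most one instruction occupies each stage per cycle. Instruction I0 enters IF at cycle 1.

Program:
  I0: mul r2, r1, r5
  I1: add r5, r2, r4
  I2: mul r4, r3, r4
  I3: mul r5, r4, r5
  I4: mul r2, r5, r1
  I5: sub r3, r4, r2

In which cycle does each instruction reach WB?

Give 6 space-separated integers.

Answer: 5 8 9 12 15 18

Derivation:
I0 mul r2 <- r1,r5: IF@1 ID@2 stall=0 (-) EX@3 MEM@4 WB@5
I1 add r5 <- r2,r4: IF@2 ID@3 stall=2 (RAW on I0.r2 (WB@5)) EX@6 MEM@7 WB@8
I2 mul r4 <- r3,r4: IF@3 ID@6 stall=0 (-) EX@7 MEM@8 WB@9
I3 mul r5 <- r4,r5: IF@6 ID@7 stall=2 (RAW on I2.r4 (WB@9)) EX@10 MEM@11 WB@12
I4 mul r2 <- r5,r1: IF@7 ID@10 stall=2 (RAW on I3.r5 (WB@12)) EX@13 MEM@14 WB@15
I5 sub r3 <- r4,r2: IF@10 ID@13 stall=2 (RAW on I4.r2 (WB@15)) EX@16 MEM@17 WB@18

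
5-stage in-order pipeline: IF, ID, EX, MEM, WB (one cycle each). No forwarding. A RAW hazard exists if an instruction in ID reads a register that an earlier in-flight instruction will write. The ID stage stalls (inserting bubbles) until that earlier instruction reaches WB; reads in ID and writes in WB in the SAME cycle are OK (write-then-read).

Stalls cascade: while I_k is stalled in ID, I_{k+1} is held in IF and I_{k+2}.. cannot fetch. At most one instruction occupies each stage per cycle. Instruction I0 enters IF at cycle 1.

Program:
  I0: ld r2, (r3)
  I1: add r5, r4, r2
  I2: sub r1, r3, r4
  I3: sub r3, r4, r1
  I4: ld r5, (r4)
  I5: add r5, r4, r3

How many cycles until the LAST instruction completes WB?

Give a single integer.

Answer: 15

Derivation:
I0 ld r2 <- r3: IF@1 ID@2 stall=0 (-) EX@3 MEM@4 WB@5
I1 add r5 <- r4,r2: IF@2 ID@3 stall=2 (RAW on I0.r2 (WB@5)) EX@6 MEM@7 WB@8
I2 sub r1 <- r3,r4: IF@3 ID@6 stall=0 (-) EX@7 MEM@8 WB@9
I3 sub r3 <- r4,r1: IF@6 ID@7 stall=2 (RAW on I2.r1 (WB@9)) EX@10 MEM@11 WB@12
I4 ld r5 <- r4: IF@7 ID@10 stall=0 (-) EX@11 MEM@12 WB@13
I5 add r5 <- r4,r3: IF@10 ID@11 stall=1 (RAW on I3.r3 (WB@12)) EX@13 MEM@14 WB@15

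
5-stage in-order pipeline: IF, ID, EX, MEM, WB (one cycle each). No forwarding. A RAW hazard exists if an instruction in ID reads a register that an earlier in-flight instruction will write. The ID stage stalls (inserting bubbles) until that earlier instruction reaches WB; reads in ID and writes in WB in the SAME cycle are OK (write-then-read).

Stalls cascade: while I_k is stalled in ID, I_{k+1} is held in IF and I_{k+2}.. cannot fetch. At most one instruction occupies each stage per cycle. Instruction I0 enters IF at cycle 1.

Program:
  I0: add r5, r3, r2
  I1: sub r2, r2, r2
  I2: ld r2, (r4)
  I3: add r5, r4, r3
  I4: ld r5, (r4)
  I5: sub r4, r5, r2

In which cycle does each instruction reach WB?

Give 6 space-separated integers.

I0 add r5 <- r3,r2: IF@1 ID@2 stall=0 (-) EX@3 MEM@4 WB@5
I1 sub r2 <- r2,r2: IF@2 ID@3 stall=0 (-) EX@4 MEM@5 WB@6
I2 ld r2 <- r4: IF@3 ID@4 stall=0 (-) EX@5 MEM@6 WB@7
I3 add r5 <- r4,r3: IF@4 ID@5 stall=0 (-) EX@6 MEM@7 WB@8
I4 ld r5 <- r4: IF@5 ID@6 stall=0 (-) EX@7 MEM@8 WB@9
I5 sub r4 <- r5,r2: IF@6 ID@7 stall=2 (RAW on I4.r5 (WB@9)) EX@10 MEM@11 WB@12

Answer: 5 6 7 8 9 12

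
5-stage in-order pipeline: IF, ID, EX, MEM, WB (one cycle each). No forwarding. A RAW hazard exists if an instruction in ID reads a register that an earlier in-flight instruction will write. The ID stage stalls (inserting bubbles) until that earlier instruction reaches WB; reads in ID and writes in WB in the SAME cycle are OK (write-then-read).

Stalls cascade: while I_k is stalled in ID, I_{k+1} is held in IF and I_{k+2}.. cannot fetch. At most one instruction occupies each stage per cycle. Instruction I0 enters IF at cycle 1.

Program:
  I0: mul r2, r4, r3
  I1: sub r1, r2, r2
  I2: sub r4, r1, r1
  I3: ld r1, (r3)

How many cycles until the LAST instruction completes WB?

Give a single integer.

Answer: 12

Derivation:
I0 mul r2 <- r4,r3: IF@1 ID@2 stall=0 (-) EX@3 MEM@4 WB@5
I1 sub r1 <- r2,r2: IF@2 ID@3 stall=2 (RAW on I0.r2 (WB@5)) EX@6 MEM@7 WB@8
I2 sub r4 <- r1,r1: IF@3 ID@6 stall=2 (RAW on I1.r1 (WB@8)) EX@9 MEM@10 WB@11
I3 ld r1 <- r3: IF@6 ID@9 stall=0 (-) EX@10 MEM@11 WB@12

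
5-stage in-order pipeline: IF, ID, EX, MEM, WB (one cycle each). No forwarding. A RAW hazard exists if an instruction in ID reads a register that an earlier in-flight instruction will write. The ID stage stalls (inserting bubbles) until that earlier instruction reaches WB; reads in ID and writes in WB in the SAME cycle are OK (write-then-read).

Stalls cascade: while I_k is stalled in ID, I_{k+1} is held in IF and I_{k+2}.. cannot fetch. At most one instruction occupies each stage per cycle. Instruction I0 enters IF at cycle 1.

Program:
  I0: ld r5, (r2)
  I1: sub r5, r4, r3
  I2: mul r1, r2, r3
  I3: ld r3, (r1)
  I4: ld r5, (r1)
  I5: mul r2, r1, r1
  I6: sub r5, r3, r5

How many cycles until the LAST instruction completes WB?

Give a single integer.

I0 ld r5 <- r2: IF@1 ID@2 stall=0 (-) EX@3 MEM@4 WB@5
I1 sub r5 <- r4,r3: IF@2 ID@3 stall=0 (-) EX@4 MEM@5 WB@6
I2 mul r1 <- r2,r3: IF@3 ID@4 stall=0 (-) EX@5 MEM@6 WB@7
I3 ld r3 <- r1: IF@4 ID@5 stall=2 (RAW on I2.r1 (WB@7)) EX@8 MEM@9 WB@10
I4 ld r5 <- r1: IF@5 ID@8 stall=0 (-) EX@9 MEM@10 WB@11
I5 mul r2 <- r1,r1: IF@8 ID@9 stall=0 (-) EX@10 MEM@11 WB@12
I6 sub r5 <- r3,r5: IF@9 ID@10 stall=1 (RAW on I4.r5 (WB@11)) EX@12 MEM@13 WB@14

Answer: 14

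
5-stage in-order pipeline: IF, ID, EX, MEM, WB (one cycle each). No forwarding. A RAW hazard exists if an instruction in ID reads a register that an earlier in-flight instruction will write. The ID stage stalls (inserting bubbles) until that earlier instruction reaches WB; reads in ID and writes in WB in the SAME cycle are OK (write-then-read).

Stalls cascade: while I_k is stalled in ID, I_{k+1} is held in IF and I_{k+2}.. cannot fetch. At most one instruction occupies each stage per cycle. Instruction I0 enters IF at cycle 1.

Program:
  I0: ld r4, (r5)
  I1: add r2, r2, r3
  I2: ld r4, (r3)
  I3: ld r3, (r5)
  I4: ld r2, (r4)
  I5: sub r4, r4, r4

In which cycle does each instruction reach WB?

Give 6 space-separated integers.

I0 ld r4 <- r5: IF@1 ID@2 stall=0 (-) EX@3 MEM@4 WB@5
I1 add r2 <- r2,r3: IF@2 ID@3 stall=0 (-) EX@4 MEM@5 WB@6
I2 ld r4 <- r3: IF@3 ID@4 stall=0 (-) EX@5 MEM@6 WB@7
I3 ld r3 <- r5: IF@4 ID@5 stall=0 (-) EX@6 MEM@7 WB@8
I4 ld r2 <- r4: IF@5 ID@6 stall=1 (RAW on I2.r4 (WB@7)) EX@8 MEM@9 WB@10
I5 sub r4 <- r4,r4: IF@6 ID@8 stall=0 (-) EX@9 MEM@10 WB@11

Answer: 5 6 7 8 10 11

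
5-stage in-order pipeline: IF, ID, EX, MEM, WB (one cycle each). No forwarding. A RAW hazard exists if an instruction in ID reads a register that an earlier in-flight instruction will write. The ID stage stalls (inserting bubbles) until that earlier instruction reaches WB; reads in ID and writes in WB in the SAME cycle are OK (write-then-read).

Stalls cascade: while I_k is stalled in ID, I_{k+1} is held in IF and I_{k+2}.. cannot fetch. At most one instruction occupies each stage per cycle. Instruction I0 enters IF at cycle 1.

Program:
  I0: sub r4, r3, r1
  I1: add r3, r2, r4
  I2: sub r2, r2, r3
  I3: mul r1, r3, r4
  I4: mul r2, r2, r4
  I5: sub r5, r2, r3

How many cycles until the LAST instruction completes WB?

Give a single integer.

I0 sub r4 <- r3,r1: IF@1 ID@2 stall=0 (-) EX@3 MEM@4 WB@5
I1 add r3 <- r2,r4: IF@2 ID@3 stall=2 (RAW on I0.r4 (WB@5)) EX@6 MEM@7 WB@8
I2 sub r2 <- r2,r3: IF@3 ID@6 stall=2 (RAW on I1.r3 (WB@8)) EX@9 MEM@10 WB@11
I3 mul r1 <- r3,r4: IF@6 ID@9 stall=0 (-) EX@10 MEM@11 WB@12
I4 mul r2 <- r2,r4: IF@9 ID@10 stall=1 (RAW on I2.r2 (WB@11)) EX@12 MEM@13 WB@14
I5 sub r5 <- r2,r3: IF@10 ID@12 stall=2 (RAW on I4.r2 (WB@14)) EX@15 MEM@16 WB@17

Answer: 17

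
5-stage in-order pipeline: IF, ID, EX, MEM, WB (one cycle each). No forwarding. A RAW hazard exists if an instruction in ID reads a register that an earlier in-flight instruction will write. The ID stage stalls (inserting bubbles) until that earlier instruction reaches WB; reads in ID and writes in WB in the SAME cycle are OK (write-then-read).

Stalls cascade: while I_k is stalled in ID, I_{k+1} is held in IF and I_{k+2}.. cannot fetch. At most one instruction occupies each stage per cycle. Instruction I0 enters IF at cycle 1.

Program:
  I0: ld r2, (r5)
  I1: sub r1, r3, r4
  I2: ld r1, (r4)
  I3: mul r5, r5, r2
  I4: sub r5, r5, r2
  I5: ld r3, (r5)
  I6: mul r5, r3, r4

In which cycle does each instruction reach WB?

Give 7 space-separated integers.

Answer: 5 6 7 8 11 14 17

Derivation:
I0 ld r2 <- r5: IF@1 ID@2 stall=0 (-) EX@3 MEM@4 WB@5
I1 sub r1 <- r3,r4: IF@2 ID@3 stall=0 (-) EX@4 MEM@5 WB@6
I2 ld r1 <- r4: IF@3 ID@4 stall=0 (-) EX@5 MEM@6 WB@7
I3 mul r5 <- r5,r2: IF@4 ID@5 stall=0 (-) EX@6 MEM@7 WB@8
I4 sub r5 <- r5,r2: IF@5 ID@6 stall=2 (RAW on I3.r5 (WB@8)) EX@9 MEM@10 WB@11
I5 ld r3 <- r5: IF@6 ID@9 stall=2 (RAW on I4.r5 (WB@11)) EX@12 MEM@13 WB@14
I6 mul r5 <- r3,r4: IF@9 ID@12 stall=2 (RAW on I5.r3 (WB@14)) EX@15 MEM@16 WB@17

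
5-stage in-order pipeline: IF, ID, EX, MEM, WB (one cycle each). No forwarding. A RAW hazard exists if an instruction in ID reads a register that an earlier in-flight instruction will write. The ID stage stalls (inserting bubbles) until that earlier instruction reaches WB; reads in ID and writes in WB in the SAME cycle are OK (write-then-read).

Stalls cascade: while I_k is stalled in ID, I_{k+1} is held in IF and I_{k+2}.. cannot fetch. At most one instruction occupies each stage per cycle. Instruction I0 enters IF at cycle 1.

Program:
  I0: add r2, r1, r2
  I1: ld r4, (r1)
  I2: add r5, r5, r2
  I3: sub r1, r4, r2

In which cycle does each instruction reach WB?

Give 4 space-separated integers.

I0 add r2 <- r1,r2: IF@1 ID@2 stall=0 (-) EX@3 MEM@4 WB@5
I1 ld r4 <- r1: IF@2 ID@3 stall=0 (-) EX@4 MEM@5 WB@6
I2 add r5 <- r5,r2: IF@3 ID@4 stall=1 (RAW on I0.r2 (WB@5)) EX@6 MEM@7 WB@8
I3 sub r1 <- r4,r2: IF@4 ID@6 stall=0 (-) EX@7 MEM@8 WB@9

Answer: 5 6 8 9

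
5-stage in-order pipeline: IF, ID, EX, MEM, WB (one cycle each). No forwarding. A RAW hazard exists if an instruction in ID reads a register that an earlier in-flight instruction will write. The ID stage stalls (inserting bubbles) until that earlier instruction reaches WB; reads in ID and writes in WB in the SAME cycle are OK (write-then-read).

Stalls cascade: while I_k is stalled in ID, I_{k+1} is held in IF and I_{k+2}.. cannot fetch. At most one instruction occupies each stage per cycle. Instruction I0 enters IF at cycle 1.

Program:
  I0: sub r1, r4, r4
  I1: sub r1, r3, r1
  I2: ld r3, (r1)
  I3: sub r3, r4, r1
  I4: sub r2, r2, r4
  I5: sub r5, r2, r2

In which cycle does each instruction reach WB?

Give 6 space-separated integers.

I0 sub r1 <- r4,r4: IF@1 ID@2 stall=0 (-) EX@3 MEM@4 WB@5
I1 sub r1 <- r3,r1: IF@2 ID@3 stall=2 (RAW on I0.r1 (WB@5)) EX@6 MEM@7 WB@8
I2 ld r3 <- r1: IF@3 ID@6 stall=2 (RAW on I1.r1 (WB@8)) EX@9 MEM@10 WB@11
I3 sub r3 <- r4,r1: IF@6 ID@9 stall=0 (-) EX@10 MEM@11 WB@12
I4 sub r2 <- r2,r4: IF@9 ID@10 stall=0 (-) EX@11 MEM@12 WB@13
I5 sub r5 <- r2,r2: IF@10 ID@11 stall=2 (RAW on I4.r2 (WB@13)) EX@14 MEM@15 WB@16

Answer: 5 8 11 12 13 16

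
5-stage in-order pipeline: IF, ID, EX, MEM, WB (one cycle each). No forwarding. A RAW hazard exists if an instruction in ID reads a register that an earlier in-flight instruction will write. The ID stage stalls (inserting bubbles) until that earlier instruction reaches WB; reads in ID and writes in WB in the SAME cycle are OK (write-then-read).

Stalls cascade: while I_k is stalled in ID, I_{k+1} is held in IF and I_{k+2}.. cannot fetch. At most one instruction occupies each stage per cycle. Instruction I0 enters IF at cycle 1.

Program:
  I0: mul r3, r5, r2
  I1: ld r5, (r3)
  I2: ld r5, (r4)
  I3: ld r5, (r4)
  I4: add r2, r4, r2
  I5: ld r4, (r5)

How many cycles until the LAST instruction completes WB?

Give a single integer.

Answer: 13

Derivation:
I0 mul r3 <- r5,r2: IF@1 ID@2 stall=0 (-) EX@3 MEM@4 WB@5
I1 ld r5 <- r3: IF@2 ID@3 stall=2 (RAW on I0.r3 (WB@5)) EX@6 MEM@7 WB@8
I2 ld r5 <- r4: IF@3 ID@6 stall=0 (-) EX@7 MEM@8 WB@9
I3 ld r5 <- r4: IF@6 ID@7 stall=0 (-) EX@8 MEM@9 WB@10
I4 add r2 <- r4,r2: IF@7 ID@8 stall=0 (-) EX@9 MEM@10 WB@11
I5 ld r4 <- r5: IF@8 ID@9 stall=1 (RAW on I3.r5 (WB@10)) EX@11 MEM@12 WB@13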